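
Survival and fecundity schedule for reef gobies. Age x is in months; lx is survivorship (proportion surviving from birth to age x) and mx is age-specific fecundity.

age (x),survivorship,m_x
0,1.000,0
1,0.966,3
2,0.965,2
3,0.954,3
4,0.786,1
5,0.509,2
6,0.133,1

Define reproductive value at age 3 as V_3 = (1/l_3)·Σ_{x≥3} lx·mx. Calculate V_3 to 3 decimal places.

5.030

lx·mx for x ≥ 3: 2.862, 0.786, 1.018, 0.133 → sum = 4.799
V_3 = 4.799 / l_3 = 4.799 / 0.954 = 5.030398… → 5.030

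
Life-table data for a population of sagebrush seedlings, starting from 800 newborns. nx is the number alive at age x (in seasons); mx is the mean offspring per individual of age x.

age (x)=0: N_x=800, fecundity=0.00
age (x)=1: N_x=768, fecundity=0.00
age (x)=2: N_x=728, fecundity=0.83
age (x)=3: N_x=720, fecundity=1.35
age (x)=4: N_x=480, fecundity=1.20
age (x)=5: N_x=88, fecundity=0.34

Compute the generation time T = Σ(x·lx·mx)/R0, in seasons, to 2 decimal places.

lx = nx/n0 = nx/800: 1, 0.96, 0.91, 0.9, 0.6, 0.11
lx·mx: 0, 0, 0.7553, 1.215, 0.72, 0.0374 → R0 = 2.7277
x·lx·mx: 0, 0, 1.5106, 3.645, 2.88, 0.187 → Σ = 8.2226
T = 8.2226 / 2.7277 = 3.014481… → 3.01

3.01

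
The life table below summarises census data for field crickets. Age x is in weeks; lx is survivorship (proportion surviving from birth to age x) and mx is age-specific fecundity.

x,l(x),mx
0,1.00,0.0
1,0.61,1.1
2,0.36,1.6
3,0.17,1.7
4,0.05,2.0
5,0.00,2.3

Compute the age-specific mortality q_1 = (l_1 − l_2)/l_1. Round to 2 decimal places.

0.41

q_1 = (l_1 − l_2) / l_1 = (0.61 − 0.36) / 0.61
     = 0.25 / 0.61 = 0.409836… → 0.41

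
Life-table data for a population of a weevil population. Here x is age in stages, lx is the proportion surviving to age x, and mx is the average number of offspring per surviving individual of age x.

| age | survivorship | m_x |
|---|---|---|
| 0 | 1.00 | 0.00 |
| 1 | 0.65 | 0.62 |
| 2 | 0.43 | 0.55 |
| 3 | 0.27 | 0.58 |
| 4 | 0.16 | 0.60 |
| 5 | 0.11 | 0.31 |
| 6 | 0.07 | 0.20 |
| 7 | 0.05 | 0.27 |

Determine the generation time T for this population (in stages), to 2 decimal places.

2.18

lx·mx: 0, 0.403, 0.2365, 0.1566, 0.096, 0.0341, 0.014, 0.0135 → R0 = 0.9537
x·lx·mx: 0, 0.403, 0.473, 0.4698, 0.384, 0.1705, 0.084, 0.0945 → Σ = 2.0788
T = 2.0788 / 0.9537 = 2.179721… → 2.18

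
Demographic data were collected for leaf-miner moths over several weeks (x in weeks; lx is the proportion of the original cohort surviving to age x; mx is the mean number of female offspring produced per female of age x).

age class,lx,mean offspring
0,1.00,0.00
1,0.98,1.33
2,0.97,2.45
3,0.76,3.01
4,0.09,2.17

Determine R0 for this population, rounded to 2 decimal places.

lx·mx by age: 0, 1.3034, 2.3765, 2.2876, 0.1953
R0 = Σ lx·mx = 6.1628 → 6.16

6.16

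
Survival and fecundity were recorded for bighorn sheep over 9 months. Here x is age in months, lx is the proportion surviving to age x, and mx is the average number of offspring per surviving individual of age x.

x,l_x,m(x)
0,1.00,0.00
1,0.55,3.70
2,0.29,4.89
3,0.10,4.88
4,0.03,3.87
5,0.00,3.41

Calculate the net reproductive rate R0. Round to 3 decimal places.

lx·mx by age: 0, 2.035, 1.4181, 0.488, 0.1161, 0
R0 = Σ lx·mx = 4.0572 → 4.057

4.057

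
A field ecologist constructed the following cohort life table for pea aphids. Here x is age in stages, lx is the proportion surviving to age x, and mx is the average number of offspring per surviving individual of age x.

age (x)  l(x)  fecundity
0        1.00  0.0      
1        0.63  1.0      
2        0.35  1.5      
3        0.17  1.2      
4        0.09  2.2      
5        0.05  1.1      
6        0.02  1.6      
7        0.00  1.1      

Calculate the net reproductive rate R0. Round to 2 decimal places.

lx·mx by age: 0, 0.63, 0.525, 0.204, 0.198, 0.055, 0.032, 0
R0 = Σ lx·mx = 1.644 → 1.64

1.64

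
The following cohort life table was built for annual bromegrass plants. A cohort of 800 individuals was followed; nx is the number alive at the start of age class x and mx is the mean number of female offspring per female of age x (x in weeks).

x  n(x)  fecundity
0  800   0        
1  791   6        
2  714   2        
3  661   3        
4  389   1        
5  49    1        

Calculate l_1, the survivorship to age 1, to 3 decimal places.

0.989

l_1 = n_1/n_0 = 791/800 = 0.98875 → 0.989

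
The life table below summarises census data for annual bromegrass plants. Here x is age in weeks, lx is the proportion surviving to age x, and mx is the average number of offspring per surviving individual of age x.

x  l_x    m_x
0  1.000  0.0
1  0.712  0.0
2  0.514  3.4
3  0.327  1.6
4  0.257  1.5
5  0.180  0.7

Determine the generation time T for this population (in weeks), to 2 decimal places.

lx·mx: 0, 0, 1.7476, 0.5232, 0.3855, 0.126 → R0 = 2.7823
x·lx·mx: 0, 0, 3.4952, 1.5696, 1.542, 0.63 → Σ = 7.2368
T = 7.2368 / 2.7823 = 2.601014… → 2.60

2.60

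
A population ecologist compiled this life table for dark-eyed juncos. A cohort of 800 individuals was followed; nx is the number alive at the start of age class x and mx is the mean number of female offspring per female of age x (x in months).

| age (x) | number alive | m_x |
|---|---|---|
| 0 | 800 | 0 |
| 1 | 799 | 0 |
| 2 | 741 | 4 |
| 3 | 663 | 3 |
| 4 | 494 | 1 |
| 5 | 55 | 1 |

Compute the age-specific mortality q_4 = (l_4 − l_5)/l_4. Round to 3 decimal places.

0.889

lx = nx/n0 = nx/800: 1, 0.99875, 0.92625, 0.82875, 0.6175, 0.06875
q_4 = (l_4 − l_5) / l_4 = (0.6175 − 0.06875) / 0.6175
     = 0.54875 / 0.6175 = 0.888664… → 0.889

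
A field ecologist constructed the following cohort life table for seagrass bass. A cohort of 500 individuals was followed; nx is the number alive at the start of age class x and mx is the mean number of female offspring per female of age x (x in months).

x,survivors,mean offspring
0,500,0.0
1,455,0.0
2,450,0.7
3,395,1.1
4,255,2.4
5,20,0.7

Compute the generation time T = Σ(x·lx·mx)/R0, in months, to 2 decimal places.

3.24

lx = nx/n0 = nx/500: 1, 0.91, 0.9, 0.79, 0.51, 0.04
lx·mx: 0, 0, 0.63, 0.869, 1.224, 0.028 → R0 = 2.751
x·lx·mx: 0, 0, 1.26, 2.607, 4.896, 0.14 → Σ = 8.903
T = 8.903 / 2.751 = 3.236278… → 3.24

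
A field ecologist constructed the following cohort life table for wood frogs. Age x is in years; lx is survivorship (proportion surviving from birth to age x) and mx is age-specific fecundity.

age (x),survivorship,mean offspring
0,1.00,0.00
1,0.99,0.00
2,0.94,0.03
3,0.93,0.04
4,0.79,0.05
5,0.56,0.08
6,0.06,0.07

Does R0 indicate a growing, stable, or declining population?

declining

R0 = Σ lx·mx = 0 + 0 + 0.0282 + 0.0372 + 0.0395 + 0.0448 + 0.0042 = 0.1539
R0 < 1, so the population is declining.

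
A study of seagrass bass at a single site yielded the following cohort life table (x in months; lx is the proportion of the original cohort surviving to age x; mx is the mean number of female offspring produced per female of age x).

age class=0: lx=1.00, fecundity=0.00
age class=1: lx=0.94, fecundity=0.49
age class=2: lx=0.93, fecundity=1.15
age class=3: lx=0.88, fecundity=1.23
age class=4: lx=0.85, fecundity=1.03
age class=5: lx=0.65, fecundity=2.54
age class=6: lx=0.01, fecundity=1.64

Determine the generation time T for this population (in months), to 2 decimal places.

lx·mx: 0, 0.4606, 1.0695, 1.0824, 0.8755, 1.651, 0.0164 → R0 = 5.1554
x·lx·mx: 0, 0.4606, 2.139, 3.2472, 3.502, 8.255, 0.0984 → Σ = 17.7022
T = 17.7022 / 5.1554 = 3.43372… → 3.43

3.43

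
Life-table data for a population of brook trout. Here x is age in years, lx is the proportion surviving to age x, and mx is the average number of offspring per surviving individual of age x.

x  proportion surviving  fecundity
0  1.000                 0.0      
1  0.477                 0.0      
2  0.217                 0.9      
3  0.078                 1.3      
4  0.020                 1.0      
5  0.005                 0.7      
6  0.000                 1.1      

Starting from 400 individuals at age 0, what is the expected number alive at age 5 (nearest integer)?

Expected survivors = N0 · l_5 = 400 × 0.005 = 2 → 2

2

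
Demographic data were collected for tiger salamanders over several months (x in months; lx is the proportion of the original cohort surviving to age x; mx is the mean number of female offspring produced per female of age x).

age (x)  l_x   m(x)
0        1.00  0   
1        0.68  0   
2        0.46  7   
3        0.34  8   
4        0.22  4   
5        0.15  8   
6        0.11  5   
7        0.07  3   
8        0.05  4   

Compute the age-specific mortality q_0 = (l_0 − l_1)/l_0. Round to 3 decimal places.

0.320

q_0 = (l_0 − l_1) / l_0 = (1 − 0.68) / 1
     = 0.32 / 1 = 0.32 → 0.320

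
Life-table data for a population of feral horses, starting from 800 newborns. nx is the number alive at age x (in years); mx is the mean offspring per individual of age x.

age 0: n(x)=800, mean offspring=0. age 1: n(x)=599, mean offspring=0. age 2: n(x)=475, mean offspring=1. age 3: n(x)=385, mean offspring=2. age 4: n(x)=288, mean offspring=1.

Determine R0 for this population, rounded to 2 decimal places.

1.92

lx = nx/n0 = nx/800: 1, 0.74875, 0.59375, 0.48125, 0.36
lx·mx by age: 0, 0, 0.59375, 0.9625, 0.36
R0 = Σ lx·mx = 1.91625 → 1.92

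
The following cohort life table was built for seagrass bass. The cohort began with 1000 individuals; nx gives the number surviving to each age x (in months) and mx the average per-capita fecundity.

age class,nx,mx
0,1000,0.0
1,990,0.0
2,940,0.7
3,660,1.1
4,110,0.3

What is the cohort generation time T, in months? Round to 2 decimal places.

lx = nx/n0 = nx/1000: 1, 0.99, 0.94, 0.66, 0.11
lx·mx: 0, 0, 0.658, 0.726, 0.033 → R0 = 1.417
x·lx·mx: 0, 0, 1.316, 2.178, 0.132 → Σ = 3.626
T = 3.626 / 1.417 = 2.558927… → 2.56

2.56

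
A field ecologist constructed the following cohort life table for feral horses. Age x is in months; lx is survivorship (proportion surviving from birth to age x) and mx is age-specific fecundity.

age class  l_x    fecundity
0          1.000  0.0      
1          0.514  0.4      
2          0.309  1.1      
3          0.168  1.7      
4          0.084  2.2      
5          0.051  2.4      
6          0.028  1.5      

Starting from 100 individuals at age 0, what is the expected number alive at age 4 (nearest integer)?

Expected survivors = N0 · l_4 = 100 × 0.084 = 8.4 → 8

8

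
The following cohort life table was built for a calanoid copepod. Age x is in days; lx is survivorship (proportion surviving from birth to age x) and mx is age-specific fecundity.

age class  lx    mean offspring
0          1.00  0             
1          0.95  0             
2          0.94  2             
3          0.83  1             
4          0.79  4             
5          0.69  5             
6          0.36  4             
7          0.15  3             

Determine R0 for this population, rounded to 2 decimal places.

lx·mx by age: 0, 0, 1.88, 0.83, 3.16, 3.45, 1.44, 0.45
R0 = Σ lx·mx = 11.21 → 11.21

11.21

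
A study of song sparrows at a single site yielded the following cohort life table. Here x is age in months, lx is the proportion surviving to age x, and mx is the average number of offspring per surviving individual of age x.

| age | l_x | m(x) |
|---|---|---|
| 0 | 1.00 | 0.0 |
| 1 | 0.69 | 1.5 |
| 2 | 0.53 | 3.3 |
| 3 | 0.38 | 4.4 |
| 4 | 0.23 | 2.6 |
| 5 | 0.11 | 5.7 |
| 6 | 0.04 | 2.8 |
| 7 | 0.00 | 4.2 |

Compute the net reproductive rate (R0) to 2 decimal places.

5.79

lx·mx by age: 0, 1.035, 1.749, 1.672, 0.598, 0.627, 0.112, 0
R0 = Σ lx·mx = 5.793 → 5.79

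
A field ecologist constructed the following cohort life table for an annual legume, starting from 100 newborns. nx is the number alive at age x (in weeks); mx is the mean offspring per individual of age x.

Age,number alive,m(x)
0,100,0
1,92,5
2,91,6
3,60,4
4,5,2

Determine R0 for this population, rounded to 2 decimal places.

12.56

lx = nx/n0 = nx/100: 1, 0.92, 0.91, 0.6, 0.05
lx·mx by age: 0, 4.6, 5.46, 2.4, 0.1
R0 = Σ lx·mx = 12.56 → 12.56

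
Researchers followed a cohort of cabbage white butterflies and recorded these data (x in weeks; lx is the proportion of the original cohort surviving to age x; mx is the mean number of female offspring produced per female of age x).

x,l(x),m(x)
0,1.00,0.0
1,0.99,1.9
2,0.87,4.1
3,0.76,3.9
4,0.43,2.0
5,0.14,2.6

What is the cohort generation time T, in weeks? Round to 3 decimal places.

2.404

lx·mx: 0, 1.881, 3.567, 2.964, 0.86, 0.364 → R0 = 9.636
x·lx·mx: 0, 1.881, 7.134, 8.892, 3.44, 1.82 → Σ = 23.167
T = 23.167 / 9.636 = 2.404213… → 2.404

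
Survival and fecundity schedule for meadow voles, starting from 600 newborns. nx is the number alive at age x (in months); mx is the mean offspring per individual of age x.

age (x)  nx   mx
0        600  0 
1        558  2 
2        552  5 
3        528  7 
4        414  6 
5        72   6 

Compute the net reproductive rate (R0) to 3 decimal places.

17.480

lx = nx/n0 = nx/600: 1, 0.93, 0.92, 0.88, 0.69, 0.12
lx·mx by age: 0, 1.86, 4.6, 6.16, 4.14, 0.72
R0 = Σ lx·mx = 17.48 → 17.480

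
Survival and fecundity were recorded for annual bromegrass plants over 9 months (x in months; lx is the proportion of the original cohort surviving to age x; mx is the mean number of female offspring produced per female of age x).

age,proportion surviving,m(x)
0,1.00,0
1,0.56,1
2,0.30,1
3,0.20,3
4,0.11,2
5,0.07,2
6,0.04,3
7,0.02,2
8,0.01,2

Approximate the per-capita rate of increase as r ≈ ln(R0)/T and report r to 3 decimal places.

R0 = Σ lx·mx = 0 + 0.56 + 0.3 + 0.6 + 0.22 + 0.14 + 0.12 + 0.04 + 0.02 = 2
Σ x·lx·mx = 5.7; T = 5.7/2 = 2.85
r ≈ ln(R0)/T = ln(2)/2.85 = 0.24321… → 0.243

0.243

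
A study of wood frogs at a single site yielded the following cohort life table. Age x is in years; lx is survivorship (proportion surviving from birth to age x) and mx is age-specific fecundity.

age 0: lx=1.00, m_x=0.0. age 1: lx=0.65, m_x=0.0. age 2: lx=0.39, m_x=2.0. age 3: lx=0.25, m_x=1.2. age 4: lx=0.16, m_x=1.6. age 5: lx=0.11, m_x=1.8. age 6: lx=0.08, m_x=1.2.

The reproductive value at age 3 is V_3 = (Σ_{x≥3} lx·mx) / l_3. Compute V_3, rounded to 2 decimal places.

3.40

lx·mx for x ≥ 3: 0.3, 0.256, 0.198, 0.096 → sum = 0.85
V_3 = 0.85 / l_3 = 0.85 / 0.25 = 3.4 → 3.40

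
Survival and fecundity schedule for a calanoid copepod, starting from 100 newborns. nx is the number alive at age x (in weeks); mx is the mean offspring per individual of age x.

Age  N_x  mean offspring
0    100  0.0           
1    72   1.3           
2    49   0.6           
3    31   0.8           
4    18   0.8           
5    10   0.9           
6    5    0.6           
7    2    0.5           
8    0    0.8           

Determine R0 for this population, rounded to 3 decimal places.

lx = nx/n0 = nx/100: 1, 0.72, 0.49, 0.31, 0.18, 0.1, 0.05, 0.02, 0
lx·mx by age: 0, 0.936, 0.294, 0.248, 0.144, 0.09, 0.03, 0.01, 0
R0 = Σ lx·mx = 1.752 → 1.752

1.752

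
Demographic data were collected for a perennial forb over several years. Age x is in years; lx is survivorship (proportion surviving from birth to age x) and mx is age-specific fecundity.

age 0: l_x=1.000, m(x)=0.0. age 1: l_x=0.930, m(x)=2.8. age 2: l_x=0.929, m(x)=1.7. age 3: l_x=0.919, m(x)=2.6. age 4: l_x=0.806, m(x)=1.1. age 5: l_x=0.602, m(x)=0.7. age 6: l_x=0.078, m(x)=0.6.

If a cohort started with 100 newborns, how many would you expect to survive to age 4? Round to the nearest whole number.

Expected survivors = N0 · l_4 = 100 × 0.806 = 80.6 → 81

81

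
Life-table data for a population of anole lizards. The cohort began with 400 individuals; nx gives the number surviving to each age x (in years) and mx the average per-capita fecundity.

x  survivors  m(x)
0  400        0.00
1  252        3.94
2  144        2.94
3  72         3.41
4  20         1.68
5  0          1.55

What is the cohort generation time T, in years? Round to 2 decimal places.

lx = nx/n0 = nx/400: 1, 0.63, 0.36, 0.18, 0.05, 0
lx·mx: 0, 2.4822, 1.0584, 0.6138, 0.084, 0 → R0 = 4.2384
x·lx·mx: 0, 2.4822, 2.1168, 1.8414, 0.336, 0 → Σ = 6.7764
T = 6.7764 / 4.2384 = 1.598811… → 1.60

1.60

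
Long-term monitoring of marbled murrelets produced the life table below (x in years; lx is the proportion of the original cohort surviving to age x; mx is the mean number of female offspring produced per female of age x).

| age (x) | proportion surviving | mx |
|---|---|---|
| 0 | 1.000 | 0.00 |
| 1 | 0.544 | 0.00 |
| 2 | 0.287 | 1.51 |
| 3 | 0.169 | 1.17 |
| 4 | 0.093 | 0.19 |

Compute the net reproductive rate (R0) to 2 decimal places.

0.65

lx·mx by age: 0, 0, 0.43337, 0.19773, 0.01767
R0 = Σ lx·mx = 0.64877 → 0.65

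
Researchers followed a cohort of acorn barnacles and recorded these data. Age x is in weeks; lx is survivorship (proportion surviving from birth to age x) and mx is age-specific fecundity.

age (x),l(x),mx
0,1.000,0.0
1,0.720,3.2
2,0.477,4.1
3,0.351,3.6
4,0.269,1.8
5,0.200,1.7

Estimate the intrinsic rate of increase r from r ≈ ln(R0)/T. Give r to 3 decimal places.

R0 = Σ lx·mx = 0 + 2.304 + 1.9557 + 1.2636 + 0.4842 + 0.34 = 6.3475
Σ x·lx·mx = 13.643; T = 13.643/6.3475 = 2.14935…
r ≈ ln(R0)/T = ln(6.3475)/2.14935… = 0.85982… → 0.860

0.860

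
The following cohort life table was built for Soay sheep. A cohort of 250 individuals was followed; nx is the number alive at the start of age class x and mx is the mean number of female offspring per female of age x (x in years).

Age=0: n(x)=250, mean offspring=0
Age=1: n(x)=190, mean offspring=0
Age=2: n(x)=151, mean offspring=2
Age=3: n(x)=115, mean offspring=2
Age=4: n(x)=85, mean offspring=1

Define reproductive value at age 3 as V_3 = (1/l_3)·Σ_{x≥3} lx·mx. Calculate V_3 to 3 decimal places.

lx = nx/n0 = nx/250: 1, 0.76, 0.604, 0.46, 0.34
lx·mx for x ≥ 3: 0.92, 0.34 → sum = 1.26
V_3 = 1.26 / l_3 = 1.26 / 0.46 = 2.73913… → 2.739

2.739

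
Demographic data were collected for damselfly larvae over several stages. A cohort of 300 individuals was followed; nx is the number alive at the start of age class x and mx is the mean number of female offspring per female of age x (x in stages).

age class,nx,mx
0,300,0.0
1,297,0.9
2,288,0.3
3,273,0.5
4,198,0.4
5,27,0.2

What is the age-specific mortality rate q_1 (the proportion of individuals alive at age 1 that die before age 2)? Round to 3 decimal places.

lx = nx/n0 = nx/300: 1, 0.99, 0.96, 0.91, 0.66, 0.09
q_1 = (l_1 − l_2) / l_1 = (0.99 − 0.96) / 0.99
     = 0.03 / 0.99 = 0.030303… → 0.030

0.030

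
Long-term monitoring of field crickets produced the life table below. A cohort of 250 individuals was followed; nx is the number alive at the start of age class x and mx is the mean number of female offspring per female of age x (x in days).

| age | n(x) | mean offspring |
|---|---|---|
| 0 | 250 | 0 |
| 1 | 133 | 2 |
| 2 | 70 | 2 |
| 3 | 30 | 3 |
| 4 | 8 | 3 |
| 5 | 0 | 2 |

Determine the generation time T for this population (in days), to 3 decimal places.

1.754

lx = nx/n0 = nx/250: 1, 0.532, 0.28, 0.12, 0.032, 0
lx·mx: 0, 1.064, 0.56, 0.36, 0.096, 0 → R0 = 2.08
x·lx·mx: 0, 1.064, 1.12, 1.08, 0.384, 0 → Σ = 3.648
T = 3.648 / 2.08 = 1.753846… → 1.754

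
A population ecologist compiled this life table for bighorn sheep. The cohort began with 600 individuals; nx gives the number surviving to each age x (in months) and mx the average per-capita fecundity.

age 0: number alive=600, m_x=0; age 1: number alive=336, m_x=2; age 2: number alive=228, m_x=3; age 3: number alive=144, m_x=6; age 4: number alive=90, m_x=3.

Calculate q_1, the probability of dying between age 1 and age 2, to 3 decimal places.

0.321

lx = nx/n0 = nx/600: 1, 0.56, 0.38, 0.24, 0.15
q_1 = (l_1 − l_2) / l_1 = (0.56 − 0.38) / 0.56
     = 0.18 / 0.56 = 0.321429… → 0.321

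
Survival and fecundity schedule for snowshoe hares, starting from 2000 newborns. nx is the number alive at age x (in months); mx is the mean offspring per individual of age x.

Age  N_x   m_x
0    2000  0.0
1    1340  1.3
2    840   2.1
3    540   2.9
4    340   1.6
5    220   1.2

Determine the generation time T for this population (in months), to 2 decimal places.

2.29

lx = nx/n0 = nx/2000: 1, 0.67, 0.42, 0.27, 0.17, 0.11
lx·mx: 0, 0.871, 0.882, 0.783, 0.272, 0.132 → R0 = 2.94
x·lx·mx: 0, 0.871, 1.764, 2.349, 1.088, 0.66 → Σ = 6.732
T = 6.732 / 2.94 = 2.289796… → 2.29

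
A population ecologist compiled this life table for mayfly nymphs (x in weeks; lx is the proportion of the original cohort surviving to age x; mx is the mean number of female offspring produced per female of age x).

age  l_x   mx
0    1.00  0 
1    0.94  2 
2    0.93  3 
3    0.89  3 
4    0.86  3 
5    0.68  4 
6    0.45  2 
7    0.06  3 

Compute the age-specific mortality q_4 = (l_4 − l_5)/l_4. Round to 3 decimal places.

0.209

q_4 = (l_4 − l_5) / l_4 = (0.86 − 0.68) / 0.86
     = 0.18 / 0.86 = 0.209302… → 0.209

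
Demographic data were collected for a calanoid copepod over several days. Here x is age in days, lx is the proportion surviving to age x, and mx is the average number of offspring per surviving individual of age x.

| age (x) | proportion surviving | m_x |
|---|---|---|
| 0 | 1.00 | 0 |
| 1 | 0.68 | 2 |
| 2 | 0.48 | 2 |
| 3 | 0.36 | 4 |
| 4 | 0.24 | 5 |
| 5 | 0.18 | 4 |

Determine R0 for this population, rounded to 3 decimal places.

5.680

lx·mx by age: 0, 1.36, 0.96, 1.44, 1.2, 0.72
R0 = Σ lx·mx = 5.68 → 5.680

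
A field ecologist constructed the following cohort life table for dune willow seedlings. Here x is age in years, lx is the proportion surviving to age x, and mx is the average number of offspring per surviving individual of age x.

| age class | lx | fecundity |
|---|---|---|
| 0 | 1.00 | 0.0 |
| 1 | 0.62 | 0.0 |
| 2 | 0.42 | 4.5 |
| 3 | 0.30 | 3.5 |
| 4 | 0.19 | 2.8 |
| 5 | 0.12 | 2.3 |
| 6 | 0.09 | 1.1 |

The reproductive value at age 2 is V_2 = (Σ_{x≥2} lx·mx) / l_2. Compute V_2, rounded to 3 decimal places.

9.160

lx·mx for x ≥ 2: 1.89, 1.05, 0.532, 0.276, 0.099 → sum = 3.847
V_2 = 3.847 / l_2 = 3.847 / 0.42 = 9.159524… → 9.160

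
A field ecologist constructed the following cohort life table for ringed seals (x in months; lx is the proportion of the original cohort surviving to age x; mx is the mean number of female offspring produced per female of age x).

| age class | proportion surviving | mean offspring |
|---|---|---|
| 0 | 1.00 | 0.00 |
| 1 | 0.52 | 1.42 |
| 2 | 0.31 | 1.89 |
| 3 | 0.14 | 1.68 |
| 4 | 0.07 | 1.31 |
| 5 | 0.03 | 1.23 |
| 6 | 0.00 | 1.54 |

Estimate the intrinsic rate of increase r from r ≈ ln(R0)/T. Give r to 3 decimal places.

R0 = Σ lx·mx = 0 + 0.7384 + 0.5859 + 0.2352 + 0.0917 + 0.0369 + 0 = 1.6881
Σ x·lx·mx = 3.1671; T = 3.1671/1.6881 = 1.87613…
r ≈ ln(R0)/T = ln(1.6881)/1.87613… = 0.27909… → 0.279

0.279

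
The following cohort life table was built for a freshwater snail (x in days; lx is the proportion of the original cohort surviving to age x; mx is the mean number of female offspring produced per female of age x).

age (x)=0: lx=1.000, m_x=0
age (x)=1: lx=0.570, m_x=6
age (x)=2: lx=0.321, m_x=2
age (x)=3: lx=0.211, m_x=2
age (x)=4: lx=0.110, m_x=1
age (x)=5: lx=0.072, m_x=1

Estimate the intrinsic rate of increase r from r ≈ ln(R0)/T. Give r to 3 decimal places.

1.062

R0 = Σ lx·mx = 0 + 3.42 + 0.642 + 0.422 + 0.11 + 0.072 = 4.666
Σ x·lx·mx = 6.77; T = 6.77/4.666 = 1.45092…
r ≈ ln(R0)/T = ln(4.666)/1.45092… = 1.0616… → 1.062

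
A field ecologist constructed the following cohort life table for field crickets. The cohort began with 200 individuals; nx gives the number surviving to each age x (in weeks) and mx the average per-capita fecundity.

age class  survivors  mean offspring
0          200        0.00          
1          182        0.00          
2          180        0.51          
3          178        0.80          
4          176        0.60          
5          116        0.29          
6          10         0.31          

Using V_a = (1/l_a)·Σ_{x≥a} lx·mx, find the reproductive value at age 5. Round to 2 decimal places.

0.32

lx = nx/n0 = nx/200: 1, 0.91, 0.9, 0.89, 0.88, 0.58, 0.05
lx·mx for x ≥ 5: 0.1682, 0.0155 → sum = 0.1837
V_5 = 0.1837 / l_5 = 0.1837 / 0.58 = 0.316724… → 0.32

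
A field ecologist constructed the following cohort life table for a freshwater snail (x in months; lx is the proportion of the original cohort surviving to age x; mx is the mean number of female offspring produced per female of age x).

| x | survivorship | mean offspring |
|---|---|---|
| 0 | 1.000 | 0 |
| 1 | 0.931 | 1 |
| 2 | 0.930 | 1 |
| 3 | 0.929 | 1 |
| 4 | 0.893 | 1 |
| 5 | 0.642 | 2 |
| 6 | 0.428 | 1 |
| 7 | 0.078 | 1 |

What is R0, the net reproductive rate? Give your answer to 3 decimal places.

lx·mx by age: 0, 0.931, 0.93, 0.929, 0.893, 1.284, 0.428, 0.078
R0 = Σ lx·mx = 5.473 → 5.473

5.473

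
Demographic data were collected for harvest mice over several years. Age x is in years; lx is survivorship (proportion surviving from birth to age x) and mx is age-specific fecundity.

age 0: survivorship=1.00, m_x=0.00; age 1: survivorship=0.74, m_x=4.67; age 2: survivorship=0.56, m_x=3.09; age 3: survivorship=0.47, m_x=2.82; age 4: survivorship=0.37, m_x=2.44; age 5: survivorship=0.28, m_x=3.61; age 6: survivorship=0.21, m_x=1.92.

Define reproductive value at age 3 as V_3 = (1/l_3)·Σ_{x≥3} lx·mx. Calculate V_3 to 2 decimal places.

lx·mx for x ≥ 3: 1.3254, 0.9028, 1.0108, 0.4032 → sum = 3.6422
V_3 = 3.6422 / l_3 = 3.6422 / 0.47 = 7.749362… → 7.75

7.75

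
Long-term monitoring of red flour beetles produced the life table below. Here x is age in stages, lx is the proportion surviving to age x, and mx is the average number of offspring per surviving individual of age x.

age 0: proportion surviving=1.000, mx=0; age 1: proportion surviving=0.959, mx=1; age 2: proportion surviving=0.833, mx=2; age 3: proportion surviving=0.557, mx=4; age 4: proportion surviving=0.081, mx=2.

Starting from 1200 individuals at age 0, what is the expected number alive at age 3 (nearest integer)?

668

Expected survivors = N0 · l_3 = 1200 × 0.557 = 668.4 → 668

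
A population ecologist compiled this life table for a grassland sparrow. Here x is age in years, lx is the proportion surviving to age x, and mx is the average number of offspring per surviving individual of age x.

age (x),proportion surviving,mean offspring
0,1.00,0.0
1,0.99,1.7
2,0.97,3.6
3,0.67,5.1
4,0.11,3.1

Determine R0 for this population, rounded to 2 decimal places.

8.93

lx·mx by age: 0, 1.683, 3.492, 3.417, 0.341
R0 = Σ lx·mx = 8.933 → 8.93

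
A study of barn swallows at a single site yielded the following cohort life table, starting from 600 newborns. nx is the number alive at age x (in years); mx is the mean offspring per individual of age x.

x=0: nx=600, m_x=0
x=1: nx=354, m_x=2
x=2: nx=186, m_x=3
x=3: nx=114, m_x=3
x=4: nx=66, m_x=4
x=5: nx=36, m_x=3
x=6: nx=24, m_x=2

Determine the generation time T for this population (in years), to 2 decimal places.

2.33

lx = nx/n0 = nx/600: 1, 0.59, 0.31, 0.19, 0.11, 0.06, 0.04
lx·mx: 0, 1.18, 0.93, 0.57, 0.44, 0.18, 0.08 → R0 = 3.38
x·lx·mx: 0, 1.18, 1.86, 1.71, 1.76, 0.9, 0.48 → Σ = 7.89
T = 7.89 / 3.38 = 2.33432… → 2.33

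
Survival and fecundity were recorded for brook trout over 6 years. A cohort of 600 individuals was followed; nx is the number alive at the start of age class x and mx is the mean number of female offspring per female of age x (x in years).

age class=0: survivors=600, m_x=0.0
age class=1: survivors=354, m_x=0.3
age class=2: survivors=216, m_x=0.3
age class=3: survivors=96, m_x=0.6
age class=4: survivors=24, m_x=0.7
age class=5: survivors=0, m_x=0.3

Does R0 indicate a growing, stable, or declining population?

lx = nx/n0 = nx/600: 1, 0.59, 0.36, 0.16, 0.04, 0
R0 = Σ lx·mx = 0 + 0.177 + 0.108 + 0.096 + 0.028 + 0 = 0.409
R0 < 1, so the population is declining.

declining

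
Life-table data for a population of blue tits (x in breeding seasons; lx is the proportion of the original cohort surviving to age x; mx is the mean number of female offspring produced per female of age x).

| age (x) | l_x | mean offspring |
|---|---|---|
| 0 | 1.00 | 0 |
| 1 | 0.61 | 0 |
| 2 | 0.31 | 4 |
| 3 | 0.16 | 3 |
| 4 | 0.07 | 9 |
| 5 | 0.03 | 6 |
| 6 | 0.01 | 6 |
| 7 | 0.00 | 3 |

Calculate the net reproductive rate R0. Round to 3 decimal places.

2.590

lx·mx by age: 0, 0, 1.24, 0.48, 0.63, 0.18, 0.06, 0
R0 = Σ lx·mx = 2.59 → 2.590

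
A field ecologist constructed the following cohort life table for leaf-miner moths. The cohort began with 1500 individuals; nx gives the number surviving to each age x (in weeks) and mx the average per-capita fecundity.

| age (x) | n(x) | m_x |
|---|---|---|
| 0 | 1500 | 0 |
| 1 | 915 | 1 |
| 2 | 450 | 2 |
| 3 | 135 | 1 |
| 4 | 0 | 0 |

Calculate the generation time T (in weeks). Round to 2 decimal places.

1.60

lx = nx/n0 = nx/1500: 1, 0.61, 0.3, 0.09, 0
lx·mx: 0, 0.61, 0.6, 0.09, 0 → R0 = 1.3
x·lx·mx: 0, 0.61, 1.2, 0.27, 0 → Σ = 2.08
T = 2.08 / 1.3 = 1.6 → 1.60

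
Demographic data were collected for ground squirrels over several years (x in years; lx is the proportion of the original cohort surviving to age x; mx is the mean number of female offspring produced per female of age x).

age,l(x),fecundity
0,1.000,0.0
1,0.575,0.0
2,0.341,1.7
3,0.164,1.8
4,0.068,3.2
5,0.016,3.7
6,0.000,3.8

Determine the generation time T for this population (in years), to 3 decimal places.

lx·mx: 0, 0, 0.5797, 0.2952, 0.2176, 0.0592, 0 → R0 = 1.1517
x·lx·mx: 0, 0, 1.1594, 0.8856, 0.8704, 0.296, 0 → Σ = 3.2114
T = 3.2114 / 1.1517 = 2.7884… → 2.788

2.788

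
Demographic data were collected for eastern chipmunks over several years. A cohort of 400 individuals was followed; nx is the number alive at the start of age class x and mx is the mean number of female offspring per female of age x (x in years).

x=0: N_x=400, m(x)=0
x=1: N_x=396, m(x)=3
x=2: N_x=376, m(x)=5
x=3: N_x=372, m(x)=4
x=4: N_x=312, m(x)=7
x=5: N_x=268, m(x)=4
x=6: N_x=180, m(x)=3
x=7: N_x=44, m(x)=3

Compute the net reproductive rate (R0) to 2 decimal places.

lx = nx/n0 = nx/400: 1, 0.99, 0.94, 0.93, 0.78, 0.67, 0.45, 0.11
lx·mx by age: 0, 2.97, 4.7, 3.72, 5.46, 2.68, 1.35, 0.33
R0 = Σ lx·mx = 21.21 → 21.21

21.21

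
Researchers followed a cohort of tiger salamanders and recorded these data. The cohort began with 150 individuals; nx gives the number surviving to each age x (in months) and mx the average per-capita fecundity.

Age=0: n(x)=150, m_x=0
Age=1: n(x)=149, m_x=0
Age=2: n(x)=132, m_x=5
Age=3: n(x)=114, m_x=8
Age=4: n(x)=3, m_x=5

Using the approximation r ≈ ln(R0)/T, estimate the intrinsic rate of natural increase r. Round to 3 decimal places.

0.910

lx = nx/n0 = nx/150: 1, 0.99333…, 0.88, 0.76, 0.02
R0 = Σ lx·mx = 0 + 0 + 4.4 + 6.08 + 0.1 = 10.58…
Σ x·lx·mx = 27.44…; T = 27.44…/10.58… = 2.59357…
r ≈ ln(R0)/T = ln(10.58…)/2.59357… = 0.90954… → 0.910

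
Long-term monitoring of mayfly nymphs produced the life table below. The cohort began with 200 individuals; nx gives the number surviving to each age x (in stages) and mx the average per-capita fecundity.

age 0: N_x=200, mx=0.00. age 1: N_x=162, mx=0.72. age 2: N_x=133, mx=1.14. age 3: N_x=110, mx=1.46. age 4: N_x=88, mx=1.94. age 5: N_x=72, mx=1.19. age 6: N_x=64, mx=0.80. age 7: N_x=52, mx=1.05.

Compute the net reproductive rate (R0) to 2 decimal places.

lx = nx/n0 = nx/200: 1, 0.81, 0.665, 0.55, 0.44, 0.36, 0.32, 0.26
lx·mx by age: 0, 0.5832, 0.7581, 0.803, 0.8536, 0.4284, 0.256, 0.273
R0 = Σ lx·mx = 3.9553 → 3.96

3.96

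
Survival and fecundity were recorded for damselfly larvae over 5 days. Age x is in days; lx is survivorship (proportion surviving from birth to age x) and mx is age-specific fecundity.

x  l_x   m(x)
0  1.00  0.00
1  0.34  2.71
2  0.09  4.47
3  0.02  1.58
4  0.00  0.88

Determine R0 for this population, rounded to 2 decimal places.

1.36

lx·mx by age: 0, 0.9214, 0.4023, 0.0316, 0
R0 = Σ lx·mx = 1.3553 → 1.36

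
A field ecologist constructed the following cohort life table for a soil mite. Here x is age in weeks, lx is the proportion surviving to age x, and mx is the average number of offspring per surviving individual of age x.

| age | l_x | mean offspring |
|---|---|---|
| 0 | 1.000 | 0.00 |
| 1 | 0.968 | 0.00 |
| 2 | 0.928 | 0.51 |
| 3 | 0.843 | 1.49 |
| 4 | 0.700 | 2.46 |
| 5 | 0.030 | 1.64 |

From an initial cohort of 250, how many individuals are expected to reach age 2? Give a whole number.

232

Expected survivors = N0 · l_2 = 250 × 0.928 = 232 → 232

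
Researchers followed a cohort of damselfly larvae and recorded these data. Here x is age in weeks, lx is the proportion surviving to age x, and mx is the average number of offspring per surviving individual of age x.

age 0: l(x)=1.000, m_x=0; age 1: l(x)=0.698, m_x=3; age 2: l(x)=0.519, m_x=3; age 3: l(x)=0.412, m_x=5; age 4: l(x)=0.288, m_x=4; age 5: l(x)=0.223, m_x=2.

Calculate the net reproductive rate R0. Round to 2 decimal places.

lx·mx by age: 0, 2.094, 1.557, 2.06, 1.152, 0.446
R0 = Σ lx·mx = 7.309 → 7.31

7.31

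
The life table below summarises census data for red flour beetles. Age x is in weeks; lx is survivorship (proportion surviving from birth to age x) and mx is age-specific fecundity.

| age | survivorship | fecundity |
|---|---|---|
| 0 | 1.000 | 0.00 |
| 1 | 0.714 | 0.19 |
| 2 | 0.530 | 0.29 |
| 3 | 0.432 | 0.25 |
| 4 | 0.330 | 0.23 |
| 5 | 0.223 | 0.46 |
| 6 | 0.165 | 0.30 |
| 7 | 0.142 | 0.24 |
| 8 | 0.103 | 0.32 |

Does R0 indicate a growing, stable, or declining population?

R0 = Σ lx·mx = 0 + 0.13566 + 0.1537 + 0.108 + 0.0759 + 0.10258 + 0.0495 + 0.03408 + 0.03296 = 0.69238
R0 < 1, so the population is declining.

declining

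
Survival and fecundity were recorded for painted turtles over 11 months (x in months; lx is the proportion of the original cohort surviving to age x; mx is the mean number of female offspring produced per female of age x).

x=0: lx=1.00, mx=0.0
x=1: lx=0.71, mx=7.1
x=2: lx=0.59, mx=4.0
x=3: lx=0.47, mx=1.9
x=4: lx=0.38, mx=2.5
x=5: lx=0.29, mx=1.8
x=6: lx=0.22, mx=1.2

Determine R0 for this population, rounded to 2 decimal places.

10.03

lx·mx by age: 0, 5.041, 2.36, 0.893, 0.95, 0.522, 0.264
R0 = Σ lx·mx = 10.03 → 10.03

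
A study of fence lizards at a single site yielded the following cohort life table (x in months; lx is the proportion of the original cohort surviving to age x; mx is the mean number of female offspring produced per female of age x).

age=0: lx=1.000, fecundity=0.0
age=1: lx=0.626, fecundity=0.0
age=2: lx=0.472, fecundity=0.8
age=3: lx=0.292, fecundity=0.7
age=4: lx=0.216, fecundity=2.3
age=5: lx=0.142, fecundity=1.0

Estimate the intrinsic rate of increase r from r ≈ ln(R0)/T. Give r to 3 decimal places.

R0 = Σ lx·mx = 0 + 0 + 0.3776 + 0.2044 + 0.4968 + 0.142 = 1.2208
Σ x·lx·mx = 4.0656; T = 4.0656/1.2208 = 3.33028…
r ≈ ln(R0)/T = ln(1.2208)/3.33028… = 0.05991… → 0.060

0.060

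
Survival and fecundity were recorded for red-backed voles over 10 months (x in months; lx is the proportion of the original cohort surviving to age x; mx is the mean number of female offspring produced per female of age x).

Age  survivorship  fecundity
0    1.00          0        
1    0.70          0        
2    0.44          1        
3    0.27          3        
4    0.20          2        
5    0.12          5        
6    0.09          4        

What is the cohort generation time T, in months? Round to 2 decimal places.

3.86

lx·mx: 0, 0, 0.44, 0.81, 0.4, 0.6, 0.36 → R0 = 2.61
x·lx·mx: 0, 0, 0.88, 2.43, 1.6, 3, 2.16 → Σ = 10.07
T = 10.07 / 2.61 = 3.858238… → 3.86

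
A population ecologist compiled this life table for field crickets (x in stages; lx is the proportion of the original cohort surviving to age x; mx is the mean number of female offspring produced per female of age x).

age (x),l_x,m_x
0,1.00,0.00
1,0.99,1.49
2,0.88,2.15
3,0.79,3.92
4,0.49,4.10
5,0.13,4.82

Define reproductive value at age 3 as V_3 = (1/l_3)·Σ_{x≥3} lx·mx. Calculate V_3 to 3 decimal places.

7.256

lx·mx for x ≥ 3: 3.0968, 2.009, 0.6266 → sum = 5.7324
V_3 = 5.7324 / l_3 = 5.7324 / 0.79 = 7.256203… → 7.256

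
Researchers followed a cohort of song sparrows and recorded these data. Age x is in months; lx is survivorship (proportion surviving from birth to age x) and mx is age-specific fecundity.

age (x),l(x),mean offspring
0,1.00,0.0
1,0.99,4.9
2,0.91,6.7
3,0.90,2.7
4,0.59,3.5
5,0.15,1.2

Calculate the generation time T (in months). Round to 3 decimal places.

2.144

lx·mx: 0, 4.851, 6.097, 2.43, 2.065, 0.18 → R0 = 15.623
x·lx·mx: 0, 4.851, 12.194, 7.29, 8.26, 0.9 → Σ = 33.495
T = 33.495 / 15.623 = 2.143954… → 2.144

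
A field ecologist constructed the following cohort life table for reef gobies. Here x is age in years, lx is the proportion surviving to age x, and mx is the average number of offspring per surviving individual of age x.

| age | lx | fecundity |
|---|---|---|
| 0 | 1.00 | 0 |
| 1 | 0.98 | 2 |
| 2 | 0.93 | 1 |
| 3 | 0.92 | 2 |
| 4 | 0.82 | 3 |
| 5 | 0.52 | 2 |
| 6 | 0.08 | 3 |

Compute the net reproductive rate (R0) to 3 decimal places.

8.470

lx·mx by age: 0, 1.96, 0.93, 1.84, 2.46, 1.04, 0.24
R0 = Σ lx·mx = 8.47 → 8.470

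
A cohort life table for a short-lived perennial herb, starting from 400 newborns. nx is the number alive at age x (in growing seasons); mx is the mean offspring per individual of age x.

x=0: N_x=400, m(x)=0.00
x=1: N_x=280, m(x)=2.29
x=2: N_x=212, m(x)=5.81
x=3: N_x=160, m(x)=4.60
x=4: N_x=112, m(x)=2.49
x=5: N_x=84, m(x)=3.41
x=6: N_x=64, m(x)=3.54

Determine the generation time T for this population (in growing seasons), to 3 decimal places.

2.711

lx = nx/n0 = nx/400: 1, 0.7, 0.53, 0.4, 0.28, 0.21, 0.16
lx·mx: 0, 1.603, 3.0793, 1.84, 0.6972, 0.7161, 0.5664 → R0 = 8.502
x·lx·mx: 0, 1.603, 6.1586, 5.52, 2.7888, 3.5805, 3.3984 → Σ = 23.0493
T = 23.0493 / 8.502 = 2.711044… → 2.711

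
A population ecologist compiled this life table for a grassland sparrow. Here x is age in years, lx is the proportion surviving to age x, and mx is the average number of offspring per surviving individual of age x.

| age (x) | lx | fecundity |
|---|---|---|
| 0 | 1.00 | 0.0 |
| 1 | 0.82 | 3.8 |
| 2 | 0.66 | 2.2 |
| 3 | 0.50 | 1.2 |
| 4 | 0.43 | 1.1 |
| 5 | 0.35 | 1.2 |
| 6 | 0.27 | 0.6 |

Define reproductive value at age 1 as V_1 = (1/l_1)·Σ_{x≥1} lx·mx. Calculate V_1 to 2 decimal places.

7.59

lx·mx for x ≥ 1: 3.116, 1.452, 0.6, 0.473, 0.42, 0.162 → sum = 6.223
V_1 = 6.223 / l_1 = 6.223 / 0.82 = 7.589024… → 7.59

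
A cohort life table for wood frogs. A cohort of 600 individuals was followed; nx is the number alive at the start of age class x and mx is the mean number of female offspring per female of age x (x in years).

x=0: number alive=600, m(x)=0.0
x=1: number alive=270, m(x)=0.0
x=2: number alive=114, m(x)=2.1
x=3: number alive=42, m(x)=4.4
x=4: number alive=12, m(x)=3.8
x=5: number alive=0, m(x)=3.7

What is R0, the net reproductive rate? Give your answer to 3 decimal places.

0.783

lx = nx/n0 = nx/600: 1, 0.45, 0.19, 0.07, 0.02, 0
lx·mx by age: 0, 0, 0.399, 0.308, 0.076, 0
R0 = Σ lx·mx = 0.783 → 0.783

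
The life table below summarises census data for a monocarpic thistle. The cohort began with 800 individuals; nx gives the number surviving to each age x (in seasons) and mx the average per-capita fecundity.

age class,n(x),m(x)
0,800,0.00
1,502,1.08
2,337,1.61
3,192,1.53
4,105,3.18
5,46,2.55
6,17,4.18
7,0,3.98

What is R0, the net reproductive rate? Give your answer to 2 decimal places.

2.38

lx = nx/n0 = nx/800: 1, 0.6275, 0.42125, 0.24, 0.13125, 0.0575, 0.02125, 0
lx·mx by age: 0, 0.6777, 0.678213…, 0.3672, 0.417375…, 0.146625, 0.088825…, 0
R0 = Σ lx·mx = 2.375938… → 2.38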